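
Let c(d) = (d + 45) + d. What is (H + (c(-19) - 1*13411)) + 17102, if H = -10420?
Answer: -6722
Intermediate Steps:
c(d) = 45 + 2*d (c(d) = (45 + d) + d = 45 + 2*d)
(H + (c(-19) - 1*13411)) + 17102 = (-10420 + ((45 + 2*(-19)) - 1*13411)) + 17102 = (-10420 + ((45 - 38) - 13411)) + 17102 = (-10420 + (7 - 13411)) + 17102 = (-10420 - 13404) + 17102 = -23824 + 17102 = -6722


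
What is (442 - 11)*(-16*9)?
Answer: -62064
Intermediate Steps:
(442 - 11)*(-16*9) = 431*(-144) = -62064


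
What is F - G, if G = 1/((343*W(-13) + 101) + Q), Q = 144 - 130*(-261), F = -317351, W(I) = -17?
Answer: -8994996745/28344 ≈ -3.1735e+5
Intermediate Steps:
Q = 34074 (Q = 144 + 33930 = 34074)
G = 1/28344 (G = 1/((343*(-17) + 101) + 34074) = 1/((-5831 + 101) + 34074) = 1/(-5730 + 34074) = 1/28344 ≈ 3.5281e-5)
F - G = -317351 - 1*1/28344 = -317351 - 1/28344 = -8994996745/28344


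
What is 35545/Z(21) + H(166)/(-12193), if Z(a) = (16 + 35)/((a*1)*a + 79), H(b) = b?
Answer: 225368087734/621843 ≈ 3.6242e+5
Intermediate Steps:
Z(a) = 51/(79 + a**2) (Z(a) = 51/(a*a + 79) = 51/(a**2 + 79) = 51/(79 + a**2))
35545/Z(21) + H(166)/(-12193) = 35545/((51/(79 + 21**2))) + 166/(-12193) = 35545/((51/(79 + 441))) + 166*(-1/12193) = 35545/((51/520)) - 166/12193 = 35545/((51*(1/520))) - 166/12193 = 35545/(51/520) - 166/12193 = 35545*(520/51) - 166/12193 = 18483400/51 - 166/12193 = 225368087734/621843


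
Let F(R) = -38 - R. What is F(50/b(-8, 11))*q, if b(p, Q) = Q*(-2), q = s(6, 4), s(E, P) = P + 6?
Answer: -3930/11 ≈ -357.27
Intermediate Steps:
s(E, P) = 6 + P
q = 10 (q = 6 + 4 = 10)
b(p, Q) = -2*Q
F(50/b(-8, 11))*q = (-38 - 50/((-2*11)))*10 = (-38 - 50/(-22))*10 = (-38 - 50*(-1)/22)*10 = (-38 - 1*(-25/11))*10 = (-38 + 25/11)*10 = -393/11*10 = -3930/11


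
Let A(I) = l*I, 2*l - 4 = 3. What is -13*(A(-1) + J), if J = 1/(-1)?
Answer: 117/2 ≈ 58.500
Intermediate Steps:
l = 7/2 (l = 2 + (½)*3 = 2 + 3/2 = 7/2 ≈ 3.5000)
J = -1
A(I) = 7*I/2
-13*(A(-1) + J) = -13*((7/2)*(-1) - 1) = -13*(-7/2 - 1) = -13*(-9/2) = 117/2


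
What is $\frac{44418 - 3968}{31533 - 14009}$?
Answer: $\frac{20225}{8762} \approx 2.3083$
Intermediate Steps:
$\frac{44418 - 3968}{31533 - 14009} = \frac{40450}{17524} = 40450 \cdot \frac{1}{17524} = \frac{20225}{8762}$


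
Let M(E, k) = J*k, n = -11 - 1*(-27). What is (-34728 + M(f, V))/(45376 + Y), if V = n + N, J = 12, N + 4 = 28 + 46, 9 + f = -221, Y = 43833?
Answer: -33696/89209 ≈ -0.37772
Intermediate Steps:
f = -230 (f = -9 - 221 = -230)
N = 70 (N = -4 + (28 + 46) = -4 + 74 = 70)
n = 16 (n = -11 + 27 = 16)
V = 86 (V = 16 + 70 = 86)
M(E, k) = 12*k
(-34728 + M(f, V))/(45376 + Y) = (-34728 + 12*86)/(45376 + 43833) = (-34728 + 1032)/89209 = -33696*1/89209 = -33696/89209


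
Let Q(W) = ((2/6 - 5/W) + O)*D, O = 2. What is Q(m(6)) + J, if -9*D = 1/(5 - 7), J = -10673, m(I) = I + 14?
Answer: -2305343/216 ≈ -10673.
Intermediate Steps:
m(I) = 14 + I
D = 1/18 (D = -1/(9*(5 - 7)) = -⅑/(-2) = -⅑*(-½) = 1/18 ≈ 0.055556)
Q(W) = 7/54 - 5/(18*W) (Q(W) = ((2/6 - 5/W) + 2)*(1/18) = ((2*(⅙) - 5/W) + 2)*(1/18) = ((⅓ - 5/W) + 2)*(1/18) = (7/3 - 5/W)*(1/18) = 7/54 - 5/(18*W))
Q(m(6)) + J = (-15 + 7*(14 + 6))/(54*(14 + 6)) - 10673 = (1/54)*(-15 + 7*20)/20 - 10673 = (1/54)*(1/20)*(-15 + 140) - 10673 = (1/54)*(1/20)*125 - 10673 = 25/216 - 10673 = -2305343/216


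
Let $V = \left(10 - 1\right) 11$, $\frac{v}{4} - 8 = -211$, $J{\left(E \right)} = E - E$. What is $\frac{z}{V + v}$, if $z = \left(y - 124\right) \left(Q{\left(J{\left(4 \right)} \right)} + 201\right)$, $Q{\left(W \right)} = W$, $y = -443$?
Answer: $\frac{113967}{713} \approx 159.84$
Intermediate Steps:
$J{\left(E \right)} = 0$
$v = -812$ ($v = 32 + 4 \left(-211\right) = 32 - 844 = -812$)
$V = 99$ ($V = 9 \cdot 11 = 99$)
$z = -113967$ ($z = \left(-443 - 124\right) \left(0 + 201\right) = \left(-567\right) 201 = -113967$)
$\frac{z}{V + v} = - \frac{113967}{99 - 812} = - \frac{113967}{-713} = \left(-113967\right) \left(- \frac{1}{713}\right) = \frac{113967}{713}$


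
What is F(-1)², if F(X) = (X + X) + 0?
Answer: 4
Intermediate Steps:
F(X) = 2*X (F(X) = 2*X + 0 = 2*X)
F(-1)² = (2*(-1))² = (-2)² = 4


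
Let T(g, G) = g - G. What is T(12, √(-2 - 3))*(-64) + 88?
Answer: -680 + 64*I*√5 ≈ -680.0 + 143.11*I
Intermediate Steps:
T(12, √(-2 - 3))*(-64) + 88 = (12 - √(-2 - 3))*(-64) + 88 = (12 - √(-5))*(-64) + 88 = (12 - I*√5)*(-64) + 88 = (-768 + 64*I*√5) + 88 = -680 + 64*I*√5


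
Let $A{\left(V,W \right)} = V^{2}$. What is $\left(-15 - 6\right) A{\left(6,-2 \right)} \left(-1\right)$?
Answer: $756$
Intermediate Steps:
$\left(-15 - 6\right) A{\left(6,-2 \right)} \left(-1\right) = \left(-15 - 6\right) 6^{2} \left(-1\right) = - 21 \cdot 36 \left(-1\right) = \left(-21\right) \left(-36\right) = 756$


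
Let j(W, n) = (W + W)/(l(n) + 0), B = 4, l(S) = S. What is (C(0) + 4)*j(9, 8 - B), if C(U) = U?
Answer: 18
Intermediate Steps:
j(W, n) = 2*W/n (j(W, n) = (W + W)/(n + 0) = (2*W)/n = 2*W/n)
(C(0) + 4)*j(9, 8 - B) = (0 + 4)*(2*9/(8 - 1*4)) = 4*(2*9/(8 - 4)) = 4*(2*9/4) = 4*(2*9*(¼)) = 4*(9/2) = 18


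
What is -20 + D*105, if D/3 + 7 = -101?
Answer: -34040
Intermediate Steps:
D = -324 (D = -21 + 3*(-101) = -21 - 303 = -324)
-20 + D*105 = -20 - 324*105 = -20 - 34020 = -34040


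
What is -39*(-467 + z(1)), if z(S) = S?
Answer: 18174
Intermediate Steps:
-39*(-467 + z(1)) = -39*(-467 + 1) = -39*(-466) = 18174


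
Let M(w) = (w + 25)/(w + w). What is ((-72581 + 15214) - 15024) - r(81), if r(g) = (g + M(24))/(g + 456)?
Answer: -1865954353/25776 ≈ -72391.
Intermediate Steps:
M(w) = (25 + w)/(2*w) (M(w) = (25 + w)/((2*w)) = (25 + w)*(1/(2*w)) = (25 + w)/(2*w))
r(g) = (49/48 + g)/(456 + g) (r(g) = (g + (½)*(25 + 24)/24)/(g + 456) = (g + (½)*(1/24)*49)/(456 + g) = (g + 49/48)/(456 + g) = (49/48 + g)/(456 + g))
((-72581 + 15214) - 15024) - r(81) = ((-72581 + 15214) - 15024) - (49/48 + 81)/(456 + 81) = (-57367 - 15024) - 3937/(537*48) = -72391 - 3937/(537*48) = -72391 - 1*3937/25776 = -72391 - 3937/25776 = -1865954353/25776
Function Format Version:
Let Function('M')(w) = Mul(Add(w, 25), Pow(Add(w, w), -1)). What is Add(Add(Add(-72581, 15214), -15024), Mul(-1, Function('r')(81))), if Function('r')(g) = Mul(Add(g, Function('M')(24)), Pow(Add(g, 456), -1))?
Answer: Rational(-1865954353, 25776) ≈ -72391.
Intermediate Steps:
Function('M')(w) = Mul(Rational(1, 2), Pow(w, -1), Add(25, w)) (Function('M')(w) = Mul(Add(25, w), Pow(Mul(2, w), -1)) = Mul(Add(25, w), Mul(Rational(1, 2), Pow(w, -1))) = Mul(Rational(1, 2), Pow(w, -1), Add(25, w)))
Function('r')(g) = Mul(Pow(Add(456, g), -1), Add(Rational(49, 48), g)) (Function('r')(g) = Mul(Add(g, Mul(Rational(1, 2), Pow(24, -1), Add(25, 24))), Pow(Add(g, 456), -1)) = Mul(Add(g, Mul(Rational(1, 2), Rational(1, 24), 49)), Pow(Add(456, g), -1)) = Mul(Add(g, Rational(49, 48)), Pow(Add(456, g), -1)) = Mul(Add(Rational(49, 48), g), Pow(Add(456, g), -1)) = Mul(Pow(Add(456, g), -1), Add(Rational(49, 48), g)))
Add(Add(Add(-72581, 15214), -15024), Mul(-1, Function('r')(81))) = Add(Add(Add(-72581, 15214), -15024), Mul(-1, Mul(Pow(Add(456, 81), -1), Add(Rational(49, 48), 81)))) = Add(Add(-57367, -15024), Mul(-1, Mul(Pow(537, -1), Rational(3937, 48)))) = Add(-72391, Mul(-1, Mul(Rational(1, 537), Rational(3937, 48)))) = Add(-72391, Mul(-1, Rational(3937, 25776))) = Add(-72391, Rational(-3937, 25776)) = Rational(-1865954353, 25776)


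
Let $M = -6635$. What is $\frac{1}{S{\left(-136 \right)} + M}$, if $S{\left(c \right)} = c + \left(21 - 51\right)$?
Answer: $- \frac{1}{6801} \approx -0.00014704$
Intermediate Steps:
$S{\left(c \right)} = -30 + c$ ($S{\left(c \right)} = c - 30 = -30 + c$)
$\frac{1}{S{\left(-136 \right)} + M} = \frac{1}{\left(-30 - 136\right) - 6635} = \frac{1}{-166 - 6635} = \frac{1}{-6801} = - \frac{1}{6801}$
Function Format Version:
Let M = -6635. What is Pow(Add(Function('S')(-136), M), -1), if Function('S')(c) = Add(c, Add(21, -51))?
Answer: Rational(-1, 6801) ≈ -0.00014704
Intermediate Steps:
Function('S')(c) = Add(-30, c) (Function('S')(c) = Add(c, -30) = Add(-30, c))
Pow(Add(Function('S')(-136), M), -1) = Pow(Add(Add(-30, -136), -6635), -1) = Pow(Add(-166, -6635), -1) = Pow(-6801, -1) = Rational(-1, 6801)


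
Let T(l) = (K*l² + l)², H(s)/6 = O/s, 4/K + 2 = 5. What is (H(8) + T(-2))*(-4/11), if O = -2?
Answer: -346/99 ≈ -3.4949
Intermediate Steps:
K = 4/3 (K = 4/(-2 + 5) = 4/3 ≈ 1.3333)
H(s) = -12/s (H(s) = 6*(-2/s) = -12/s)
T(l) = (l + 4*l²/3)² (T(l) = (4*l²/3 + l)² = (l + 4*l²/3)²)
(H(8) + T(-2))*(-4/11) = (-12/8 + (⅑)*(-2)²*(3 + 4*(-2))²)*(-4/11) = (-12*⅛ + (⅑)*4*(3 - 8)²)*(-4*1/11) = (-3/2 + (⅑)*4*(-5)²)*(-4/11) = (-3/2 + (⅑)*4*25)*(-4/11) = (-3/2 + 100/9)*(-4/11) = (173/18)*(-4/11) = -346/99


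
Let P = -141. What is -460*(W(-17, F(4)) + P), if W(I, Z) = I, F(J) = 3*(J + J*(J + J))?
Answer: 72680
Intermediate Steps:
F(J) = 3*J + 6*J² (F(J) = 3*(J + J*(2*J)) = 3*(J + 2*J²) = 3*J + 6*J²)
-460*(W(-17, F(4)) + P) = -460*(-17 - 141) = -460*(-158) = 72680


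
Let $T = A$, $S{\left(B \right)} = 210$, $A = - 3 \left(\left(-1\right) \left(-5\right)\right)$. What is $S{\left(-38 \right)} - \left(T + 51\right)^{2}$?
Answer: $-1086$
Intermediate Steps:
$A = -15$ ($A = \left(-3\right) 5 = -15$)
$T = -15$
$S{\left(-38 \right)} - \left(T + 51\right)^{2} = 210 - \left(-15 + 51\right)^{2} = 210 - 36^{2} = 210 - 1296 = -1086$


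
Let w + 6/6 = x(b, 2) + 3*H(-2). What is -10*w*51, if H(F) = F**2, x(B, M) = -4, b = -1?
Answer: -3570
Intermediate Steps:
w = 7 (w = -1 + (-4 + 3*(-2)**2) = -1 + (-4 + 3*4) = -1 + (-4 + 12) = -1 + 8 = 7)
-10*w*51 = -10*7*51 = -70*51 = -3570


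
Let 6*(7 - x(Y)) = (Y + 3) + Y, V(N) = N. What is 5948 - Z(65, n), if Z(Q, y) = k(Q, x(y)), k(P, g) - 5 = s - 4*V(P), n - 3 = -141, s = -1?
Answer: 6204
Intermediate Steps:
n = -138 (n = 3 - 141 = -138)
x(Y) = 13/2 - Y/3 (x(Y) = 7 - ((Y + 3) + Y)/6 = 7 - ((3 + Y) + Y)/6 = 7 - (3 + 2*Y)/6 = 7 + (-½ - Y/3) = 13/2 - Y/3)
k(P, g) = 4 - 4*P (k(P, g) = 5 + (-1 - 4*P) = 4 - 4*P)
Z(Q, y) = 4 - 4*Q
5948 - Z(65, n) = 5948 - (4 - 4*65) = 5948 - (4 - 260) = 5948 - 1*(-256) = 5948 + 256 = 6204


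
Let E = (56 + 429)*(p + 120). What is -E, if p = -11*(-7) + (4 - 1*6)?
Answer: -94575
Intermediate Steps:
p = 75 (p = 77 + (4 - 6) = 77 - 2 = 75)
E = 94575 (E = (56 + 429)*(75 + 120) = 485*195 = 94575)
-E = -1*94575 = -94575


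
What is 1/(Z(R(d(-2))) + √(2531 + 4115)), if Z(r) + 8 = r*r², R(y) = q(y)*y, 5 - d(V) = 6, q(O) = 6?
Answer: -112/21765 - √6646/43530 ≈ -0.0070187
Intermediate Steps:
d(V) = -1 (d(V) = 5 - 1*6 = 5 - 6 = -1)
R(y) = 6*y
Z(r) = -8 + r³ (Z(r) = -8 + r*r² = -8 + r³)
1/(Z(R(d(-2))) + √(2531 + 4115)) = 1/((-8 + (6*(-1))³) + √(2531 + 4115)) = 1/((-8 + (-6)³) + √6646) = 1/((-8 - 216) + √6646) = 1/(-224 + √6646)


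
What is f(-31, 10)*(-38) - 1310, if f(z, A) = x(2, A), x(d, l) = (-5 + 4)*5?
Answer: -1120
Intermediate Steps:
x(d, l) = -5 (x(d, l) = -1*5 = -5)
f(z, A) = -5
f(-31, 10)*(-38) - 1310 = -5*(-38) - 1310 = 190 - 1310 = -1120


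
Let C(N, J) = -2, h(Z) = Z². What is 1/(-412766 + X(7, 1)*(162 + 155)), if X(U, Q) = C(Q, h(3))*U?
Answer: -1/417204 ≈ -2.3969e-6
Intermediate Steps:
X(U, Q) = -2*U
1/(-412766 + X(7, 1)*(162 + 155)) = 1/(-412766 + (-2*7)*(162 + 155)) = 1/(-412766 - 14*317) = 1/(-412766 - 4438) = 1/(-417204) = -1/417204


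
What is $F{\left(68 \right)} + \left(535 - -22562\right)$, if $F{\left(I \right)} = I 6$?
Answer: $23505$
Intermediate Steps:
$F{\left(I \right)} = 6 I$
$F{\left(68 \right)} + \left(535 - -22562\right) = 6 \cdot 68 + \left(535 - -22562\right) = 408 + \left(535 + 22562\right) = 408 + 23097 = 23505$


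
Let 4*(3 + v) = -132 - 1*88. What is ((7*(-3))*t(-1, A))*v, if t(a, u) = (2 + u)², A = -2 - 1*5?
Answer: 30450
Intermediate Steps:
A = -7 (A = -2 - 5 = -7)
v = -58 (v = -3 + (-132 - 1*88)/4 = -3 + (-132 - 88)/4 = -3 + (¼)*(-220) = -3 - 55 = -58)
((7*(-3))*t(-1, A))*v = ((7*(-3))*(2 - 7)²)*(-58) = -21*(-5)²*(-58) = -21*25*(-58) = -525*(-58) = 30450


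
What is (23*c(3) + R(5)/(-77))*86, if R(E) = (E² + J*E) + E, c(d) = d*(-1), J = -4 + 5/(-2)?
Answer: -456703/77 ≈ -5931.2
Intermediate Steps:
J = -13/2 (J = -4 + 5*(-½) = -4 - 5/2 = -13/2 ≈ -6.5000)
c(d) = -d
R(E) = E² - 11*E/2 (R(E) = (E² - 13*E/2) + E = E² - 11*E/2)
(23*c(3) + R(5)/(-77))*86 = (23*(-1*3) + ((½)*5*(-11 + 2*5))/(-77))*86 = (23*(-3) + ((½)*5*(-11 + 10))*(-1/77))*86 = (-69 + ((½)*5*(-1))*(-1/77))*86 = (-69 - 5/2*(-1/77))*86 = (-69 + 5/154)*86 = -10621/154*86 = -456703/77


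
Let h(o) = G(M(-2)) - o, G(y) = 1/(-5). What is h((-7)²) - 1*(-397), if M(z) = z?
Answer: 1739/5 ≈ 347.80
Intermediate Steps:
G(y) = -⅕
h(o) = -⅕ - o
h((-7)²) - 1*(-397) = (-⅕ - 1*(-7)²) - 1*(-397) = (-⅕ - 1*49) + 397 = (-⅕ - 49) + 397 = -246/5 + 397 = 1739/5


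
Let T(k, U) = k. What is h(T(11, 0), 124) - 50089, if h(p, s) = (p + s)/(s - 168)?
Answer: -2204051/44 ≈ -50092.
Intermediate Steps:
h(p, s) = (p + s)/(-168 + s)
h(T(11, 0), 124) - 50089 = (11 + 124)/(-168 + 124) - 50089 = 135/(-44) - 50089 = -1/44*135 - 50089 = -135/44 - 50089 = -2204051/44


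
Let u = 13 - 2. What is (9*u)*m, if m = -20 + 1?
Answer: -1881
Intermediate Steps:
u = 11
m = -19
(9*u)*m = (9*11)*(-19) = 99*(-19) = -1881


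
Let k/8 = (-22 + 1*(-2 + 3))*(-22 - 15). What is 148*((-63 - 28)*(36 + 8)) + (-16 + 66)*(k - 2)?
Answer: -281892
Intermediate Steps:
k = 6216 (k = 8*((-22 + 1*(-2 + 3))*(-22 - 15)) = 8*((-22 + 1*1)*(-37)) = 8*((-22 + 1)*(-37)) = 8*(-21*(-37)) = 8*777 = 6216)
148*((-63 - 28)*(36 + 8)) + (-16 + 66)*(k - 2) = 148*((-63 - 28)*(36 + 8)) + (-16 + 66)*(6216 - 2) = 148*(-91*44) + 50*6214 = 148*(-4004) + 310700 = -592592 + 310700 = -281892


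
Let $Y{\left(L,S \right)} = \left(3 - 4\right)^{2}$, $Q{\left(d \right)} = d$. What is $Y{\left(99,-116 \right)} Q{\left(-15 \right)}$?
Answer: $-15$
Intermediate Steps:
$Y{\left(L,S \right)} = 1$ ($Y{\left(L,S \right)} = \left(-1\right)^{2} = 1$)
$Y{\left(99,-116 \right)} Q{\left(-15 \right)} = 1 \left(-15\right) = -15$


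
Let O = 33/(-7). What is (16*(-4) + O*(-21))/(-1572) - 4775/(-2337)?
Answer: 824945/408196 ≈ 2.0210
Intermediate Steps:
O = -33/7 (O = 33*(-⅐) = -33/7 ≈ -4.7143)
(16*(-4) + O*(-21))/(-1572) - 4775/(-2337) = (16*(-4) - 33/7*(-21))/(-1572) - 4775/(-2337) = (-64 + 99)*(-1/1572) - 4775*(-1/2337) = 35*(-1/1572) + 4775/2337 = -35/1572 + 4775/2337 = 824945/408196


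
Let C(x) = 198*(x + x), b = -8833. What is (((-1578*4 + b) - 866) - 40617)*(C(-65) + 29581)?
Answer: -217508148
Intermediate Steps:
C(x) = 396*x (C(x) = 198*(2*x) = 396*x)
(((-1578*4 + b) - 866) - 40617)*(C(-65) + 29581) = (((-1578*4 - 8833) - 866) - 40617)*(396*(-65) + 29581) = (((-6312 - 8833) - 866) - 40617)*(-25740 + 29581) = ((-15145 - 866) - 40617)*3841 = (-16011 - 40617)*3841 = -56628*3841 = -217508148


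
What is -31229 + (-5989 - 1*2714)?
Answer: -39932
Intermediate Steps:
-31229 + (-5989 - 1*2714) = -31229 + (-5989 - 2714) = -31229 - 8703 = -39932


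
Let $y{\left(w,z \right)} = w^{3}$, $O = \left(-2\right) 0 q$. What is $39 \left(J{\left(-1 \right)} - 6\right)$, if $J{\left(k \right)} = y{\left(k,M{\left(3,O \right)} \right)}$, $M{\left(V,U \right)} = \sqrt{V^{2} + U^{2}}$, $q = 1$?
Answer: $-273$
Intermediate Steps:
$O = 0$ ($O = \left(-2\right) 0 \cdot 1 = 0 \cdot 1 = 0$)
$M{\left(V,U \right)} = \sqrt{U^{2} + V^{2}}$
$J{\left(k \right)} = k^{3}$
$39 \left(J{\left(-1 \right)} - 6\right) = 39 \left(\left(-1\right)^{3} - 6\right) = 39 \left(-1 - 6\right) = 39 \left(-7\right) = -273$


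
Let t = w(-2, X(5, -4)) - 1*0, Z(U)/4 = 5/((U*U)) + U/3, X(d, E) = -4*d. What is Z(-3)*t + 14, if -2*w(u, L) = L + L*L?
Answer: 3166/9 ≈ 351.78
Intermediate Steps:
w(u, L) = -L/2 - L**2/2 (w(u, L) = -(L + L*L)/2 = -(L + L**2)/2 = -L/2 - L**2/2)
Z(U) = 20/U**2 + 4*U/3 (Z(U) = 4*(5/((U*U)) + U/3) = 4*(5/(U**2) + U*(1/3)) = 4*(5/U**2 + U/3) = 20/U**2 + 4*U/3)
t = -190 (t = -(-4*5)*(1 - 4*5)/2 - 1*0 = -1/2*(-20)*(1 - 20) + 0 = -1/2*(-20)*(-19) + 0 = -190 + 0 = -190)
Z(-3)*t + 14 = (20/(-3)**2 + (4/3)*(-3))*(-190) + 14 = (20*(1/9) - 4)*(-190) + 14 = (20/9 - 4)*(-190) + 14 = -16/9*(-190) + 14 = 3040/9 + 14 = 3166/9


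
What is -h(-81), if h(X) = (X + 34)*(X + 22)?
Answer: -2773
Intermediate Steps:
h(X) = (22 + X)*(34 + X) (h(X) = (34 + X)*(22 + X) = (22 + X)*(34 + X))
-h(-81) = -(748 + (-81)**2 + 56*(-81)) = -(748 + 6561 - 4536) = -1*2773 = -2773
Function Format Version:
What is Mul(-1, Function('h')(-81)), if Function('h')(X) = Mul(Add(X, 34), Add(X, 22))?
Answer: -2773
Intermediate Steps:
Function('h')(X) = Mul(Add(22, X), Add(34, X)) (Function('h')(X) = Mul(Add(34, X), Add(22, X)) = Mul(Add(22, X), Add(34, X)))
Mul(-1, Function('h')(-81)) = Mul(-1, Add(748, Pow(-81, 2), Mul(56, -81))) = Mul(-1, Add(748, 6561, -4536)) = Mul(-1, 2773) = -2773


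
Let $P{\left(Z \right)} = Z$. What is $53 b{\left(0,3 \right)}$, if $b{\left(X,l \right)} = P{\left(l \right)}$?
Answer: $159$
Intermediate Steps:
$b{\left(X,l \right)} = l$
$53 b{\left(0,3 \right)} = 53 \cdot 3 = 159$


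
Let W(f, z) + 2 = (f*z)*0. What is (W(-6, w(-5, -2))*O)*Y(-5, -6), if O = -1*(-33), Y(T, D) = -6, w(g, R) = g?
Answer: 396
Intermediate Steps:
W(f, z) = -2 (W(f, z) = -2 + (f*z)*0 = -2 + 0 = -2)
O = 33
(W(-6, w(-5, -2))*O)*Y(-5, -6) = -2*33*(-6) = -66*(-6) = 396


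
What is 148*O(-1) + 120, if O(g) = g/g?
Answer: 268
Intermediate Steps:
O(g) = 1
148*O(-1) + 120 = 148*1 + 120 = 148 + 120 = 268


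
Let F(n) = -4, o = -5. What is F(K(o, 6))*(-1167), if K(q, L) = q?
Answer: 4668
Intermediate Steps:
F(K(o, 6))*(-1167) = -4*(-1167) = 4668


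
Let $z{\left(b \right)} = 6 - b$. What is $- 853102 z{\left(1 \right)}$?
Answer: $-4265510$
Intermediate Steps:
$- 853102 z{\left(1 \right)} = - 853102 \left(6 - 1\right) = \left(-853102\right) 5 = -4265510$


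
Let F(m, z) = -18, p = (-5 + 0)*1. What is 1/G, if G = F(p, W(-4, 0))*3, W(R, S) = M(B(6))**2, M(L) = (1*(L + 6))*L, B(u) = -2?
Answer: -1/54 ≈ -0.018519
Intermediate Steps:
p = -5 (p = -5*1 = -5)
M(L) = L*(6 + L) (M(L) = (1*(6 + L))*L = (6 + L)*L = L*(6 + L))
W(R, S) = 64 (W(R, S) = (-2*(6 - 2))**2 = (-2*4)**2 = (-8)**2 = 64)
G = -54 (G = -18*3 = -54)
1/G = 1/(-54) = -1/54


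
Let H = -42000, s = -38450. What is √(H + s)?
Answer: 5*I*√3218 ≈ 283.64*I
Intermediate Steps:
√(H + s) = √(-42000 - 38450) = √(-80450) = 5*I*√3218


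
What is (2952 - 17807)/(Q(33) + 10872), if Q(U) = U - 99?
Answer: -14855/10806 ≈ -1.3747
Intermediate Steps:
Q(U) = -99 + U
(2952 - 17807)/(Q(33) + 10872) = (2952 - 17807)/((-99 + 33) + 10872) = -14855/(-66 + 10872) = -14855/10806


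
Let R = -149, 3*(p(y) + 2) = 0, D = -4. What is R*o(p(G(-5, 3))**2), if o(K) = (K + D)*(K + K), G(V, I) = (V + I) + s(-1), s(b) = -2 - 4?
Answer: 0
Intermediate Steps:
s(b) = -6
G(V, I) = -6 + I + V (G(V, I) = (V + I) - 6 = (I + V) - 6 = -6 + I + V)
p(y) = -2 (p(y) = -2 + (1/3)*0 = -2 + 0 = -2)
o(K) = 2*K*(-4 + K) (o(K) = (K - 4)*(K + K) = (-4 + K)*(2*K) = 2*K*(-4 + K))
R*o(p(G(-5, 3))**2) = -298*(-2)**2*(-4 + (-2)**2) = -298*4*(-4 + 4) = -298*4*0 = -149*0 = 0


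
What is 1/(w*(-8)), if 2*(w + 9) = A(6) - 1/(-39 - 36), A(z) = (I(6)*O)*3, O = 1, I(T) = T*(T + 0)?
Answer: -75/27004 ≈ -0.0027774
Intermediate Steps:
I(T) = T² (I(T) = T*T = T²)
A(z) = 108 (A(z) = (6²*1)*3 = (36*1)*3 = 36*3 = 108)
w = 6751/150 (w = -9 + (108 - 1/(-39 - 36))/2 = -9 + (108 - 1/(-75))/2 = -9 + (108 - 1*(-1/75))/2 = -9 + (108 + 1/75)/2 = -9 + (½)*(8101/75) = -9 + 8101/150 = 6751/150 ≈ 45.007)
1/(w*(-8)) = 1/((6751/150)*(-8)) = 1/(-27004/75) = -75/27004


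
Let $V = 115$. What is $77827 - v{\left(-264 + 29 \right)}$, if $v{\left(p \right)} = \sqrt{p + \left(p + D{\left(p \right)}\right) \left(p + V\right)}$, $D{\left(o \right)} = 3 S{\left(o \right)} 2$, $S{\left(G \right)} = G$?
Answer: $77827 - \sqrt{197165} \approx 77383.0$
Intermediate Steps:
$D{\left(o \right)} = 6 o$ ($D{\left(o \right)} = 3 o 2 = 6 o$)
$v{\left(p \right)} = \sqrt{p + 7 p \left(115 + p\right)}$ ($v{\left(p \right)} = \sqrt{p + \left(p + 6 p\right) \left(p + 115\right)} = \sqrt{p + 7 p \left(115 + p\right)}$)
$77827 - v{\left(-264 + 29 \right)} = 77827 - \sqrt{\left(-264 + 29\right) \left(806 + 7 \left(-264 + 29\right)\right)} = 77827 - \sqrt{- 235 \left(806 + 7 \left(-235\right)\right)} = 77827 - \sqrt{- 235 \left(806 - 1645\right)} = 77827 - \sqrt{\left(-235\right) \left(-839\right)} = 77827 - \sqrt{197165}$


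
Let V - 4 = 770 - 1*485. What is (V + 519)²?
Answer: 652864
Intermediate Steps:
V = 289 (V = 4 + (770 - 1*485) = 4 + (770 - 485) = 4 + 285 = 289)
(V + 519)² = (289 + 519)² = 808² = 652864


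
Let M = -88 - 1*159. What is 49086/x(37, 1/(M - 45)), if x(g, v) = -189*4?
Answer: -909/14 ≈ -64.929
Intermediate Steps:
M = -247 (M = -88 - 159 = -247)
x(g, v) = -756
49086/x(37, 1/(M - 45)) = 49086/(-756) = 49086*(-1/756) = -909/14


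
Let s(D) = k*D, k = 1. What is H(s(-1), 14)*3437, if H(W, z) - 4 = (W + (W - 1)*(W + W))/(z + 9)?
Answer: 326515/23 ≈ 14196.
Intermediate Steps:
s(D) = D (s(D) = 1*D = D)
H(W, z) = 4 + (W + 2*W*(-1 + W))/(9 + z) (H(W, z) = 4 + (W + (W - 1)*(W + W))/(z + 9) = 4 + (W + (-1 + W)*(2*W))/(9 + z) = 4 + (W + 2*W*(-1 + W))/(9 + z))
H(s(-1), 14)*3437 = ((36 - 1*(-1) + 2*(-1)**2 + 4*14)/(9 + 14))*3437 = ((36 + 1 + 2*1 + 56)/23)*3437 = ((36 + 1 + 2 + 56)/23)*3437 = ((1/23)*95)*3437 = (95/23)*3437 = 326515/23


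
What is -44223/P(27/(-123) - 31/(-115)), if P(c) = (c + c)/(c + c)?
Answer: -44223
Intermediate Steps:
P(c) = 1 (P(c) = (2*c)/((2*c)) = (2*c)*(1/(2*c)) = 1)
-44223/P(27/(-123) - 31/(-115)) = -44223/1 = -44223*1 = -44223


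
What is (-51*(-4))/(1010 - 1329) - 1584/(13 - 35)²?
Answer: -1248/319 ≈ -3.9122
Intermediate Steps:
(-51*(-4))/(1010 - 1329) - 1584/(13 - 35)² = 204/(-319) - 1584/((-22)²) = 204*(-1/319) - 1584/484 = -204/319 - 1584*1/484 = -204/319 - 36/11 = -1248/319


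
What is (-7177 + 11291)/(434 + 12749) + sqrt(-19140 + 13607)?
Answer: 4114/13183 + I*sqrt(5533) ≈ 0.31207 + 74.384*I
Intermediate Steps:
(-7177 + 11291)/(434 + 12749) + sqrt(-19140 + 13607) = 4114/13183 + sqrt(-5533) = 4114*(1/13183) + I*sqrt(5533) = 4114/13183 + I*sqrt(5533)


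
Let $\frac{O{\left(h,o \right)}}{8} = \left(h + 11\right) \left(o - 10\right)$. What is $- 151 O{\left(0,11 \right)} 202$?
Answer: $-2684176$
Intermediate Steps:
$O{\left(h,o \right)} = 8 \left(-10 + o\right) \left(11 + h\right)$ ($O{\left(h,o \right)} = 8 \left(h + 11\right) \left(o - 10\right) = 8 \left(11 + h\right) \left(-10 + o\right) = 8 \left(-10 + o\right) \left(11 + h\right)$)
$- 151 O{\left(0,11 \right)} 202 = - 151 \left(-880 - 0 + 88 \cdot 11 + 8 \cdot 0 \cdot 11\right) 202 = - 151 \left(-880 + 0 + 968 + 0\right) 202 = \left(-151\right) 88 \cdot 202 = \left(-13288\right) 202 = -2684176$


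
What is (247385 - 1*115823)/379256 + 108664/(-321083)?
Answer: 515423831/60886327124 ≈ 0.0084653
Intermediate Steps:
(247385 - 1*115823)/379256 + 108664/(-321083) = (247385 - 115823)*(1/379256) + 108664*(-1/321083) = 131562*(1/379256) - 108664/321083 = 65781/189628 - 108664/321083 = 515423831/60886327124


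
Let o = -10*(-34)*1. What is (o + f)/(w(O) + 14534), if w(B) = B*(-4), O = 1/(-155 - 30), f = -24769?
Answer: -4519365/2688794 ≈ -1.6808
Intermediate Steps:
O = -1/185 (O = 1/(-185) = -1/185 ≈ -0.0054054)
o = 340 (o = 340*1 = 340)
w(B) = -4*B
(o + f)/(w(O) + 14534) = (340 - 24769)/(-4*(-1/185) + 14534) = -24429/(4/185 + 14534) = -24429/2688794/185 = -24429*185/2688794 = -4519365/2688794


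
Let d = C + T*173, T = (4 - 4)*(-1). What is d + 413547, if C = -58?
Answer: 413489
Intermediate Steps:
T = 0 (T = 0*(-1) = 0)
d = -58 (d = -58 + 0*173 = -58 + 0 = -58)
d + 413547 = -58 + 413547 = 413489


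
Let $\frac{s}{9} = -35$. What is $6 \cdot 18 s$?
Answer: $-34020$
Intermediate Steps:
$s = -315$ ($s = 9 \left(-35\right) = -315$)
$6 \cdot 18 s = 6 \cdot 18 \left(-315\right) = 108 \left(-315\right) = -34020$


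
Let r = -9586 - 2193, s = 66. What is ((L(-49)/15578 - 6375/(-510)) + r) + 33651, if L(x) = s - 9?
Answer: 170458399/7789 ≈ 21885.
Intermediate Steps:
L(x) = 57 (L(x) = 66 - 9 = 57)
r = -11779
((L(-49)/15578 - 6375/(-510)) + r) + 33651 = ((57/15578 - 6375/(-510)) - 11779) + 33651 = ((57*(1/15578) - 6375*(-1/510)) - 11779) + 33651 = ((57/15578 + 25/2) - 11779) + 33651 = (97391/7789 - 11779) + 33651 = -91649240/7789 + 33651 = 170458399/7789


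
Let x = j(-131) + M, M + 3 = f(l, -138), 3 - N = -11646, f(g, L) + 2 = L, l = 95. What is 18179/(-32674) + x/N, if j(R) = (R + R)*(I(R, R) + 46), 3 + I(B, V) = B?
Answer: 48808381/34601766 ≈ 1.4106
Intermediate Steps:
f(g, L) = -2 + L
N = 11649 (N = 3 - 1*(-11646) = 3 + 11646 = 11649)
I(B, V) = -3 + B
M = -143 (M = -3 + (-2 - 138) = -3 - 140 = -143)
j(R) = 2*R*(43 + R) (j(R) = (R + R)*((-3 + R) + 46) = (2*R)*(43 + R) = 2*R*(43 + R))
x = 22913 (x = 2*(-131)*(43 - 131) - 143 = 2*(-131)*(-88) - 143 = 23056 - 143 = 22913)
18179/(-32674) + x/N = 18179/(-32674) + 22913/11649 = 18179*(-1/32674) + 22913*(1/11649) = -18179/32674 + 2083/1059 = 48808381/34601766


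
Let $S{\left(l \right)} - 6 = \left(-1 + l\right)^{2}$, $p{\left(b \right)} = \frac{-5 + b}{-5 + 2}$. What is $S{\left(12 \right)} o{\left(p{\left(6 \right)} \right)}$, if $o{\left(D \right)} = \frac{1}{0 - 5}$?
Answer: $- \frac{127}{5} \approx -25.4$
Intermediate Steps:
$p{\left(b \right)} = \frac{5}{3} - \frac{b}{3}$ ($p{\left(b \right)} = \frac{-5 + b}{-3} = \left(-5 + b\right) \left(- \frac{1}{3}\right) = \frac{5}{3} - \frac{b}{3}$)
$o{\left(D \right)} = - \frac{1}{5}$ ($o{\left(D \right)} = \frac{1}{-5} = - \frac{1}{5}$)
$S{\left(l \right)} = 6 + \left(-1 + l\right)^{2}$
$S{\left(12 \right)} o{\left(p{\left(6 \right)} \right)} = \left(6 + \left(-1 + 12\right)^{2}\right) \left(- \frac{1}{5}\right) = \left(6 + 11^{2}\right) \left(- \frac{1}{5}\right) = \left(6 + 121\right) \left(- \frac{1}{5}\right) = 127 \left(- \frac{1}{5}\right) = - \frac{127}{5}$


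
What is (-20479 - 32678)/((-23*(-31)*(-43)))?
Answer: 53157/30659 ≈ 1.7338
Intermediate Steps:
(-20479 - 32678)/((-23*(-31)*(-43))) = -53157/(713*(-43)) = -53157/(-30659) = -53157*(-1/30659) = 53157/30659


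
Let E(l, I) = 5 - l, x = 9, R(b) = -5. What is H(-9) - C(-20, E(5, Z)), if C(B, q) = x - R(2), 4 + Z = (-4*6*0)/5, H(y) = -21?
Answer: -35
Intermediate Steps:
Z = -4 (Z = -4 + (-4*6*0)/5 = -4 - 24*0*(⅕) = -4 + 0*(⅕) = -4 + 0 = -4)
C(B, q) = 14 (C(B, q) = 9 - 1*(-5) = 9 + 5 = 14)
H(-9) - C(-20, E(5, Z)) = -21 - 1*14 = -21 - 14 = -35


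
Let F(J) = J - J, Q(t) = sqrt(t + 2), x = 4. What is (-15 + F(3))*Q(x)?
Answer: -15*sqrt(6) ≈ -36.742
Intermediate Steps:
Q(t) = sqrt(2 + t)
F(J) = 0
(-15 + F(3))*Q(x) = (-15 + 0)*sqrt(2 + 4) = -15*sqrt(6)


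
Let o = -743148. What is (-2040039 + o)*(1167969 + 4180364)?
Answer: -14885410877271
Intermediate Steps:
(-2040039 + o)*(1167969 + 4180364) = (-2040039 - 743148)*(1167969 + 4180364) = -2783187*5348333 = -14885410877271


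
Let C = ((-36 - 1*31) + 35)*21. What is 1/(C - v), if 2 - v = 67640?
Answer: 1/66966 ≈ 1.4933e-5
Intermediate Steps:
v = -67638 (v = 2 - 1*67640 = 2 - 67640 = -67638)
C = -672 (C = ((-36 - 31) + 35)*21 = (-67 + 35)*21 = -32*21 = -672)
1/(C - v) = 1/(-672 - 1*(-67638)) = 1/(-672 + 67638) = 1/66966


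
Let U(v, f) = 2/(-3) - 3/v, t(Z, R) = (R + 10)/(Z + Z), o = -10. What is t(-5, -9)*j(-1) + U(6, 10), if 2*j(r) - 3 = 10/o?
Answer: -19/15 ≈ -1.2667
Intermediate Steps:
j(r) = 1 (j(r) = 3/2 + (10/(-10))/2 = 3/2 + (10*(-⅒))/2 = 3/2 + (½)*(-1) = 3/2 - ½ = 1)
t(Z, R) = (10 + R)/(2*Z) (t(Z, R) = (10 + R)/((2*Z)) = (10 + R)*(1/(2*Z)) = (10 + R)/(2*Z))
U(v, f) = -⅔ - 3/v (U(v, f) = 2*(-⅓) - 3/v = -⅔ - 3/v)
t(-5, -9)*j(-1) + U(6, 10) = ((½)*(10 - 9)/(-5))*1 + (-⅔ - 3/6) = ((½)*(-⅕)*1)*1 + (-⅔ - 3*⅙) = -⅒*1 + (-⅔ - ½) = -⅒ - 7/6 = -19/15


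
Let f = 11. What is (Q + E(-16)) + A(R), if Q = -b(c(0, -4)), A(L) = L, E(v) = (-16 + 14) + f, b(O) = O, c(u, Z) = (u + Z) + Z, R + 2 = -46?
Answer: -31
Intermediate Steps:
R = -48 (R = -2 - 46 = -48)
c(u, Z) = u + 2*Z (c(u, Z) = (Z + u) + Z = u + 2*Z)
E(v) = 9 (E(v) = (-16 + 14) + 11 = -2 + 11 = 9)
Q = 8 (Q = -(0 + 2*(-4)) = -(0 - 8) = -1*(-8) = 8)
(Q + E(-16)) + A(R) = (8 + 9) - 48 = 17 - 48 = -31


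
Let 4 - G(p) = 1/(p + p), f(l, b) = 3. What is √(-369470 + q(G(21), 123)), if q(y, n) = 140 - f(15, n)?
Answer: 3*I*√41037 ≈ 607.73*I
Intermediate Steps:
G(p) = 4 - 1/(2*p) (G(p) = 4 - 1/(p + p) = 4 - 1/(2*p))
q(y, n) = 137 (q(y, n) = 140 - 1*3 = 140 - 3 = 137)
√(-369470 + q(G(21), 123)) = √(-369470 + 137) = √(-369333) = 3*I*√41037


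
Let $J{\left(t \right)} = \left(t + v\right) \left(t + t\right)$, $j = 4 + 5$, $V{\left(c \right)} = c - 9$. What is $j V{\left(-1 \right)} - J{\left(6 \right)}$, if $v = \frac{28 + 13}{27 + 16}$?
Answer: $- \frac{7458}{43} \approx -173.44$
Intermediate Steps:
$V{\left(c \right)} = -9 + c$
$j = 9$
$v = \frac{41}{43} \approx 0.95349$
$J{\left(t \right)} = 2 t \left(\frac{41}{43} + t\right)$ ($J{\left(t \right)} = \left(t + \frac{41}{43}\right) \left(t + t\right) = \left(\frac{41}{43} + t\right) 2 t = 2 t \left(\frac{41}{43} + t\right)$)
$j V{\left(-1 \right)} - J{\left(6 \right)} = 9 \left(-9 - 1\right) - \frac{2}{43} \cdot 6 \left(41 + 43 \cdot 6\right) = 9 \left(-10\right) - \frac{2}{43} \cdot 6 \left(41 + 258\right) = -90 - \frac{2}{43} \cdot 6 \cdot 299 = -90 - \frac{3588}{43} = - \frac{7458}{43}$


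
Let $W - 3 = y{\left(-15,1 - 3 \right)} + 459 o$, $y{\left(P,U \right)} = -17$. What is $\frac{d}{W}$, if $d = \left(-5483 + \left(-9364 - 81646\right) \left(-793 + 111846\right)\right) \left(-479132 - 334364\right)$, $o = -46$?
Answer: $- \frac{1027744307414931}{2641} \approx -3.8915 \cdot 10^{11}$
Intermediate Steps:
$W = -21128$ ($W = 3 + \left(-17 + 459 \left(-46\right)\right) = 3 - 21131 = -21128$)
$d = 8221954459319448$ ($d = \left(-5483 - 10106933530\right) \left(-813496\right) = \left(-10106939013\right) \left(-813496\right) = 8221954459319448$)
$\frac{d}{W} = \frac{8221954459319448}{-21128} = 8221954459319448 \left(- \frac{1}{21128}\right) = - \frac{1027744307414931}{2641}$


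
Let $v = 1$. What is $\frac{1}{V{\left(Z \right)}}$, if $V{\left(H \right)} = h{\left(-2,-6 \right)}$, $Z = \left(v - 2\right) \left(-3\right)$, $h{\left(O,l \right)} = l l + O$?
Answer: $\frac{1}{34} \approx 0.029412$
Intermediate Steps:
$h{\left(O,l \right)} = O + l^{2}$ ($h{\left(O,l \right)} = l^{2} + O = O + l^{2}$)
$Z = 3$ ($Z = \left(1 - 2\right) \left(-3\right) = \left(-1\right) \left(-3\right) = 3$)
$V{\left(H \right)} = 34$ ($V{\left(H \right)} = -2 + \left(-6\right)^{2} = -2 + 36 = 34$)
$\frac{1}{V{\left(Z \right)}} = \frac{1}{34}$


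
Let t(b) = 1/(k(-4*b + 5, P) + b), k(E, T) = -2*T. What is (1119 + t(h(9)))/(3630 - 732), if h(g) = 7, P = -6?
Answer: 10631/27531 ≈ 0.38615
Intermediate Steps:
t(b) = 1/(12 + b) (t(b) = 1/(-2*(-6) + b) = 1/(12 + b))
(1119 + t(h(9)))/(3630 - 732) = (1119 + 1/(12 + 7))/(3630 - 732) = (1119 + 1/19)/2898 = (1119 + 1/19)*(1/2898) = (21262/19)*(1/2898) = 10631/27531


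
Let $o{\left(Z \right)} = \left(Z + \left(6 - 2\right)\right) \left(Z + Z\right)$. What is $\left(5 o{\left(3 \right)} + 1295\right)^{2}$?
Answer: $2265025$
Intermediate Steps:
$o{\left(Z \right)} = 2 Z \left(4 + Z\right)$ ($o{\left(Z \right)} = \left(Z + 4\right) 2 Z = \left(4 + Z\right) 2 Z = 2 Z \left(4 + Z\right)$)
$\left(5 o{\left(3 \right)} + 1295\right)^{2} = \left(5 \cdot 2 \cdot 3 \left(4 + 3\right) + 1295\right)^{2} = \left(5 \cdot 2 \cdot 3 \cdot 7 + 1295\right)^{2} = \left(5 \cdot 42 + 1295\right)^{2} = \left(210 + 1295\right)^{2} = 1505^{2} = 2265025$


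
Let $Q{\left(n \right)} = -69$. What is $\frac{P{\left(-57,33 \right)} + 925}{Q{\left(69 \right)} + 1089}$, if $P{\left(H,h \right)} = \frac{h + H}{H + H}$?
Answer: $\frac{17579}{19380} \approx 0.90707$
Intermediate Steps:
$P{\left(H,h \right)} = \frac{H + h}{2 H}$
$\frac{P{\left(-57,33 \right)} + 925}{Q{\left(69 \right)} + 1089} = \frac{\frac{-57 + 33}{2 \left(-57\right)} + 925}{-69 + 1089} = \frac{\frac{1}{2} \left(- \frac{1}{57}\right) \left(-24\right) + 925}{1020} = \left(\frac{4}{19} + 925\right) \frac{1}{1020} = \frac{17579}{19} \cdot \frac{1}{1020} = \frac{17579}{19380}$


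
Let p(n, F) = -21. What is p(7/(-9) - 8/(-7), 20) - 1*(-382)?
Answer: 361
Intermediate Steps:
p(7/(-9) - 8/(-7), 20) - 1*(-382) = -21 - 1*(-382) = -21 + 382 = 361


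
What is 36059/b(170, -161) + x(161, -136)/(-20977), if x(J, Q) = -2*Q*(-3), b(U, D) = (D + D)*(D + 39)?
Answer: 788465387/824060468 ≈ 0.95681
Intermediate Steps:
b(U, D) = 2*D*(39 + D) (b(U, D) = (2*D)*(39 + D) = 2*D*(39 + D))
x(J, Q) = 6*Q
36059/b(170, -161) + x(161, -136)/(-20977) = 36059/((2*(-161)*(39 - 161))) + (6*(-136))/(-20977) = 36059/((2*(-161)*(-122))) - 816*(-1/20977) = 36059/39284 + 816/20977 = 788465387/824060468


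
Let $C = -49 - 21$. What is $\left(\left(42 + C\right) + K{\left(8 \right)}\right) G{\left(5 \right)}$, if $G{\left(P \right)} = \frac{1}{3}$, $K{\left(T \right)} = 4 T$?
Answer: $\frac{4}{3} \approx 1.3333$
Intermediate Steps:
$G{\left(P \right)} = \frac{1}{3}$
$C = -70$ ($C = -49 - 21 = -70$)
$\left(\left(42 + C\right) + K{\left(8 \right)}\right) G{\left(5 \right)} = \left(\left(42 - 70\right) + 4 \cdot 8\right) \frac{1}{3} = \left(-28 + 32\right) \frac{1}{3} = 4 \cdot \frac{1}{3} = \frac{4}{3}$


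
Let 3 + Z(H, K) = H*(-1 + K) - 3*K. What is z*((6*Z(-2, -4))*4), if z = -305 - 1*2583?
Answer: -1316928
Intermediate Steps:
Z(H, K) = -3 - 3*K + H*(-1 + K) (Z(H, K) = -3 + (H*(-1 + K) - 3*K) = -3 + (-3*K + H*(-1 + K)) = -3 - 3*K + H*(-1 + K))
z = -2888 (z = -305 - 2583 = -2888)
z*((6*Z(-2, -4))*4) = -2888*6*(-3 - 1*(-2) - 3*(-4) - 2*(-4))*4 = -2888*6*(-3 + 2 + 12 + 8)*4 = -2888*6*19*4 = -329232*4 = -2888*456 = -1316928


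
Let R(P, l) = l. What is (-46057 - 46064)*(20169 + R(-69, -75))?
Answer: -1851079374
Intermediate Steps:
(-46057 - 46064)*(20169 + R(-69, -75)) = (-46057 - 46064)*(20169 - 75) = -92121*20094 = -1851079374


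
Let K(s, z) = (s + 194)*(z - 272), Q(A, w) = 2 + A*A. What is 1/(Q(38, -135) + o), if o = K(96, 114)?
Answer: -1/44374 ≈ -2.2536e-5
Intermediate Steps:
Q(A, w) = 2 + A²
K(s, z) = (-272 + z)*(194 + s) (K(s, z) = (194 + s)*(-272 + z) = (-272 + z)*(194 + s))
o = -45820 (o = -52768 - 272*96 + 194*114 + 96*114 = -52768 - 26112 + 22116 + 10944 = -45820)
1/(Q(38, -135) + o) = 1/((2 + 38²) - 45820) = 1/((2 + 1444) - 45820) = 1/(1446 - 45820) = 1/(-44374) = -1/44374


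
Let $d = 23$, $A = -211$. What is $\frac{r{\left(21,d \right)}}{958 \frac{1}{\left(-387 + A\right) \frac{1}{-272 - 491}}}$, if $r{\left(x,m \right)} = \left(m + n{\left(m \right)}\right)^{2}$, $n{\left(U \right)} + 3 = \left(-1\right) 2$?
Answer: $\frac{96876}{365477} \approx 0.26507$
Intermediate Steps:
$n{\left(U \right)} = -5$ ($n{\left(U \right)} = -3 - 2 = -5$)
$r{\left(x,m \right)} = \left(-5 + m\right)^{2}$ ($r{\left(x,m \right)} = \left(m - 5\right)^{2} = \left(-5 + m\right)^{2}$)
$\frac{r{\left(21,d \right)}}{958 \frac{1}{\left(-387 + A\right) \frac{1}{-272 - 491}}} = \frac{\left(-5 + 23\right)^{2}}{958 \frac{1}{\left(-387 - 211\right) \frac{1}{-272 - 491}}} = \frac{18^{2}}{958 \frac{1}{\left(-598\right) \frac{1}{-763}}} = \frac{324}{958 \frac{1}{\left(-598\right) \left(- \frac{1}{763}\right)}} = \frac{324}{958 \frac{1}{\frac{598}{763}}} = \frac{324}{958 \cdot \frac{763}{598}} = \frac{324}{\frac{365477}{299}} = 324 \cdot \frac{299}{365477} = \frac{96876}{365477}$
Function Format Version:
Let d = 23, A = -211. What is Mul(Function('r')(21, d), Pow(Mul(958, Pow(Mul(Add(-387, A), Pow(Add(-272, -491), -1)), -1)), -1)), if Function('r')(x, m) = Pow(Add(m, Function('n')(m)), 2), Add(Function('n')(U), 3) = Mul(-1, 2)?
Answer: Rational(96876, 365477) ≈ 0.26507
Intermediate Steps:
Function('n')(U) = -5 (Function('n')(U) = Add(-3, Mul(-1, 2)) = Add(-3, -2) = -5)
Function('r')(x, m) = Pow(Add(-5, m), 2) (Function('r')(x, m) = Pow(Add(m, -5), 2) = Pow(Add(-5, m), 2))
Mul(Function('r')(21, d), Pow(Mul(958, Pow(Mul(Add(-387, A), Pow(Add(-272, -491), -1)), -1)), -1)) = Mul(Pow(Add(-5, 23), 2), Pow(Mul(958, Pow(Mul(Add(-387, -211), Pow(Add(-272, -491), -1)), -1)), -1)) = Mul(Pow(18, 2), Pow(Mul(958, Pow(Mul(-598, Pow(-763, -1)), -1)), -1)) = Mul(324, Pow(Mul(958, Pow(Mul(-598, Rational(-1, 763)), -1)), -1)) = Mul(324, Pow(Mul(958, Pow(Rational(598, 763), -1)), -1)) = Mul(324, Pow(Mul(958, Rational(763, 598)), -1)) = Mul(324, Pow(Rational(365477, 299), -1)) = Mul(324, Rational(299, 365477)) = Rational(96876, 365477)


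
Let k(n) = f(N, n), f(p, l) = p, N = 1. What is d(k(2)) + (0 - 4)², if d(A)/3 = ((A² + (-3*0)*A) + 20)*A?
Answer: 79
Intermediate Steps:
k(n) = 1
d(A) = 3*A*(20 + A²) (d(A) = 3*(((A² + (-3*0)*A) + 20)*A) = 3*(((A² + 0*A) + 20)*A) = 3*(((A² + 0) + 20)*A) = 3*((A² + 20)*A) = 3*((20 + A²)*A) = 3*(A*(20 + A²)) = 3*A*(20 + A²))
d(k(2)) + (0 - 4)² = 3*1*(20 + 1²) + (0 - 4)² = 3*1*(20 + 1) + (-4)² = 3*1*21 + 16 = 63 + 16 = 79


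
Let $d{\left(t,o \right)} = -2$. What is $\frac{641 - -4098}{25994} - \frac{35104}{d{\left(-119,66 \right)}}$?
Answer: $\frac{456251427}{25994} \approx 17552.0$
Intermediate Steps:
$\frac{641 - -4098}{25994} - \frac{35104}{d{\left(-119,66 \right)}} = \frac{641 - -4098}{25994} - \frac{35104}{-2} = \left(641 + 4098\right) \frac{1}{25994} - -17552 = 4739 \cdot \frac{1}{25994} + 17552 = \frac{4739}{25994} + 17552 = \frac{456251427}{25994}$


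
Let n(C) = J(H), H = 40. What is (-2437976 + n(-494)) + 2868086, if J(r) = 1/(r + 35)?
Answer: 32258251/75 ≈ 4.3011e+5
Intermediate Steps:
J(r) = 1/(35 + r)
n(C) = 1/75 (n(C) = 1/(35 + 40) = 1/75)
(-2437976 + n(-494)) + 2868086 = (-2437976 + 1/75) + 2868086 = -182848199/75 + 2868086 = 32258251/75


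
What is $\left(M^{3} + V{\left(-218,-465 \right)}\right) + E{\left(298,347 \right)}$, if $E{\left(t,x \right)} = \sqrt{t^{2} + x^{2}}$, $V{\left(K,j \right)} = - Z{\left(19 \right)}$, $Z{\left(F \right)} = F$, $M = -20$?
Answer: $-8019 + \sqrt{209213} \approx -7561.6$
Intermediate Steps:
$V{\left(K,j \right)} = -19$ ($V{\left(K,j \right)} = \left(-1\right) 19 = -19$)
$\left(M^{3} + V{\left(-218,-465 \right)}\right) + E{\left(298,347 \right)} = \left(\left(-20\right)^{3} - 19\right) + \sqrt{298^{2} + 347^{2}} = \left(-8000 - 19\right) + \sqrt{88804 + 120409} = -8019 + \sqrt{209213}$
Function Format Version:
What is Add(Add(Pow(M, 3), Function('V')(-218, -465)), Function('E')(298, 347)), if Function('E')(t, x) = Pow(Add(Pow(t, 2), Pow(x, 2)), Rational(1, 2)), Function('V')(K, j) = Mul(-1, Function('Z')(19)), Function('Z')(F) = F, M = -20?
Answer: Add(-8019, Pow(209213, Rational(1, 2))) ≈ -7561.6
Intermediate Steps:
Function('V')(K, j) = -19 (Function('V')(K, j) = Mul(-1, 19) = -19)
Add(Add(Pow(M, 3), Function('V')(-218, -465)), Function('E')(298, 347)) = Add(Add(Pow(-20, 3), -19), Pow(Add(Pow(298, 2), Pow(347, 2)), Rational(1, 2))) = Add(Add(-8000, -19), Pow(Add(88804, 120409), Rational(1, 2))) = Add(-8019, Pow(209213, Rational(1, 2)))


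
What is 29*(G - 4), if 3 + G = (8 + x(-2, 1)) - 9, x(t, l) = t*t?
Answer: -116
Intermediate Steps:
x(t, l) = t²
G = 0 (G = -3 + ((8 + (-2)²) - 9) = -3 + ((8 + 4) - 9) = -3 + (12 - 9) = -3 + 3 = 0)
29*(G - 4) = 29*(0 - 4) = 29*(-4) = -116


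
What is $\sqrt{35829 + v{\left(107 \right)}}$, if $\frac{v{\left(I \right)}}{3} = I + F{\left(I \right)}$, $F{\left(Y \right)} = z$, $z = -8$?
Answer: $9 \sqrt{446} \approx 190.07$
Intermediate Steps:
$F{\left(Y \right)} = -8$
$v{\left(I \right)} = -24 + 3 I$ ($v{\left(I \right)} = 3 \left(I - 8\right) = 3 \left(-8 + I\right) = -24 + 3 I$)
$\sqrt{35829 + v{\left(107 \right)}} = \sqrt{35829 + \left(-24 + 3 \cdot 107\right)} = \sqrt{35829 + \left(-24 + 321\right)} = \sqrt{35829 + 297} = \sqrt{36126} = 9 \sqrt{446}$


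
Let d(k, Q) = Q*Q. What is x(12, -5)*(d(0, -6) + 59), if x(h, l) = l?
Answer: -475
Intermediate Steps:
d(k, Q) = Q²
x(12, -5)*(d(0, -6) + 59) = -5*((-6)² + 59) = -5*(36 + 59) = -5*95 = -475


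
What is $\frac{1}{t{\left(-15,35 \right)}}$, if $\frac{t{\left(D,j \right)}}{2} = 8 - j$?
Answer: $- \frac{1}{54} \approx -0.018519$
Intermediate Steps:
$t{\left(D,j \right)} = 16 - 2 j$ ($t{\left(D,j \right)} = 2 \left(8 - j\right) = 16 - 2 j$)
$\frac{1}{t{\left(-15,35 \right)}} = \frac{1}{16 - 70} = \frac{1}{-54} = - \frac{1}{54}$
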